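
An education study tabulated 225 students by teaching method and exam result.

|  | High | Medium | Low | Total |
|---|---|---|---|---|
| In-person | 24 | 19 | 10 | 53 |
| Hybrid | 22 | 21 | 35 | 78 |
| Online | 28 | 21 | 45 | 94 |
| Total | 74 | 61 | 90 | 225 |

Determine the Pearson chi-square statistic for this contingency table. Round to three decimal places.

13.390

Grand total N = 225.
Expected counts (row total × column total / N):
  In-person, High: 53×74/225 = 17.4311
  In-person, Medium: 53×61/225 = 14.3689
  In-person, Low: 53×90/225 = 21.2000
  Hybrid, High: 78×74/225 = 25.6533
  Hybrid, Medium: 78×61/225 = 21.1467
  Hybrid, Low: 78×90/225 = 31.2000
  Online, High: 94×74/225 = 30.9156
  Online, Medium: 94×61/225 = 25.4844
  Online, Low: 94×90/225 = 37.6000
Contributions (O − E)²/E:
  (24 − 17.4311)²/17.4311 = 2.4755
  (19 − 14.3689)²/14.3689 = 1.4926
  (10 − 21.2000)²/21.2000 = 5.9170
  (22 − 25.6533)²/25.6533 = 0.5203
  (21 − 21.1467)²/21.1467 = 0.0010
  (35 − 31.2000)²/31.2000 = 0.4628
  (28 − 30.9156)²/30.9156 = 0.2750
  (21 − 25.4844)²/25.4844 = 0.7891
  (45 − 37.6000)²/37.6000 = 1.4564
χ² = 2.4755 + 1.4926 + 5.9170 + 0.5203 + 0.0010 + 0.4628 + 0.2750 + 0.7891 + 1.4564 = 13.390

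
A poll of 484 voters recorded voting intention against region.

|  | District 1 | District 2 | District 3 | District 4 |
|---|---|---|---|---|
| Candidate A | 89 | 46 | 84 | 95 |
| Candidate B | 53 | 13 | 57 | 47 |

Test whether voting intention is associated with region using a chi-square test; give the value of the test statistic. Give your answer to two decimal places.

6.73

Row totals: 314, 170. Column totals: 142, 59, 141, 142. Grand total N = 484.
Expected counts (row total × column total / N):
  Candidate A, District 1: 314×142/484 = 92.124
  Candidate A, District 2: 314×59/484 = 38.277
  Candidate A, District 3: 314×141/484 = 91.475
  Candidate A, District 4: 314×142/484 = 92.124
  Candidate B, District 1: 170×142/484 = 49.876
  Candidate B, District 2: 170×59/484 = 20.723
  Candidate B, District 3: 170×141/484 = 49.525
  Candidate B, District 4: 170×142/484 = 49.876
Contributions (O − E)²/E:
  (89 − 92.124)²/92.124 = 0.1059
  (46 − 38.277)²/38.277 = 1.5582
  (84 − 91.475)²/91.475 = 0.6108
  (95 − 92.124)²/92.124 = 0.0898
  (53 − 49.876)²/49.876 = 0.1957
  (13 − 20.723)²/20.723 = 2.8782
  (57 − 49.525)²/49.525 = 1.1282
  (47 − 49.876)²/49.876 = 0.1658
χ² = 0.1059 + 1.5582 + 0.6108 + 0.0898 + 0.1957 + 2.8782 + 1.1282 + 0.1658 = 6.73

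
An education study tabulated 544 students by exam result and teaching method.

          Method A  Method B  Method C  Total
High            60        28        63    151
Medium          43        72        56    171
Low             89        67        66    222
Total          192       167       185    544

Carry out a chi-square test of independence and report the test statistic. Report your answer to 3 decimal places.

Grand total N = 544.
Expected counts (row total × column total / N):
  High, Method A: 151×192/544 = 53.2941
  High, Method B: 151×167/544 = 46.3548
  High, Method C: 151×185/544 = 51.3511
  Medium, Method A: 171×192/544 = 60.3529
  Medium, Method B: 171×167/544 = 52.4945
  Medium, Method C: 171×185/544 = 58.1526
  Low, Method A: 222×192/544 = 78.3529
  Low, Method B: 222×167/544 = 68.1507
  Low, Method C: 222×185/544 = 75.4963
Contributions (O − E)²/E:
  (60 − 53.2941)²/53.2941 = 0.8438
  (28 − 46.3548)²/46.3548 = 7.2678
  (63 − 51.3511)²/51.3511 = 2.6425
  (43 − 60.3529)²/60.3529 = 4.9894
  (72 − 52.4945)²/52.4945 = 7.2477
  (56 − 58.1526)²/58.1526 = 0.0797
  (89 − 78.3529)²/78.3529 = 1.4468
  (67 − 68.1507)²/68.1507 = 0.0194
  (66 − 75.4963)²/75.4963 = 1.1945
χ² = 0.8438 + 7.2678 + 2.6425 + 4.9894 + 7.2477 + 0.0797 + 1.4468 + 0.0194 + 1.1945 = 25.732

25.732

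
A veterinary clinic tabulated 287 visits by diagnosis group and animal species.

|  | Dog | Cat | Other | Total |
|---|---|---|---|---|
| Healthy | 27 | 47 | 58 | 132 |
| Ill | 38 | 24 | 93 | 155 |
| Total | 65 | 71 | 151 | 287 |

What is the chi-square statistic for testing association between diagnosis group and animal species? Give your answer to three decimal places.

15.682

Grand total N = 287.
Expected counts (row total × column total / N):
  Healthy, Dog: 132×65/287 = 29.8955
  Healthy, Cat: 132×71/287 = 32.6551
  Healthy, Other: 132×151/287 = 69.4495
  Ill, Dog: 155×65/287 = 35.1045
  Ill, Cat: 155×71/287 = 38.3449
  Ill, Other: 155×151/287 = 81.5505
Contributions (O − E)²/E:
  (27 − 29.8955)²/29.8955 = 0.2804
  (47 − 32.6551)²/32.6551 = 6.3015
  (58 − 69.4495)²/69.4495 = 1.8876
  (38 − 35.1045)²/35.1045 = 0.2388
  (24 − 38.3449)²/38.3449 = 5.3665
  (93 − 81.5505)²/81.5505 = 1.6075
χ² = 0.2804 + 6.3015 + 1.8876 + 0.2388 + 5.3665 + 1.6075 = 15.682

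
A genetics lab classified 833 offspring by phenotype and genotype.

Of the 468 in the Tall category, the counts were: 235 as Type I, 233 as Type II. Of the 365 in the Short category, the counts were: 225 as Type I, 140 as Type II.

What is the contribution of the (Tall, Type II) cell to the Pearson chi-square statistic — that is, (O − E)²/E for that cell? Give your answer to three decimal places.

Row total (Tall) = 468; column total (Type II) = 373; N = 833.
Expected count E = 468 × 373 / 833 = 209.5606.
Contribution = (O − E)²/E = (233 − 209.5606)² / 209.5606 = 2.622.

2.622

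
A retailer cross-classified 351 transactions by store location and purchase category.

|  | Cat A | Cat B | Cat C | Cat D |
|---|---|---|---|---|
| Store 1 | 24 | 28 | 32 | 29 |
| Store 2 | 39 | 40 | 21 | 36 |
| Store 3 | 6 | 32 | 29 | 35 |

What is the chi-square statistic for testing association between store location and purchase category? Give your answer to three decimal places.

Row totals: 113, 136, 102. Column totals: 69, 100, 82, 100. Grand total N = 351.
Expected counts (row total × column total / N):
  Store 1, Cat A: 113×69/351 = 22.2137
  Store 1, Cat B: 113×100/351 = 32.1937
  Store 1, Cat C: 113×82/351 = 26.3989
  Store 1, Cat D: 113×100/351 = 32.1937
  Store 2, Cat A: 136×69/351 = 26.7350
  Store 2, Cat B: 136×100/351 = 38.7464
  Store 2, Cat C: 136×82/351 = 31.7721
  Store 2, Cat D: 136×100/351 = 38.7464
  Store 3, Cat A: 102×69/351 = 20.0513
  Store 3, Cat B: 102×100/351 = 29.0598
  Store 3, Cat C: 102×82/351 = 23.8291
  Store 3, Cat D: 102×100/351 = 29.0598
Contributions (O − E)²/E:
  (24 − 22.2137)²/22.2137 = 0.1436
  (28 − 32.1937)²/32.1937 = 0.5463
  (32 − 26.3989)²/26.3989 = 1.1884
  (29 − 32.1937)²/32.1937 = 0.3168
  (39 − 26.7350)²/26.7350 = 5.6267
  (40 − 38.7464)²/38.7464 = 0.0406
  (21 − 31.7721)²/31.7721 = 3.6522
  (36 − 38.7464)²/38.7464 = 0.1947
  (6 − 20.0513)²/20.0513 = 9.8467
  (32 − 29.0598)²/29.0598 = 0.2975
  (29 − 23.8291)²/23.8291 = 1.1221
  (35 − 29.0598)²/29.0598 = 1.2143
χ² = 0.1436 + 0.5463 + 1.1884 + 0.3168 + 5.6267 + 0.0406 + 3.6522 + 0.1947 + 9.8467 + 0.2975 + 1.1221 + 1.2143 = 24.190

24.190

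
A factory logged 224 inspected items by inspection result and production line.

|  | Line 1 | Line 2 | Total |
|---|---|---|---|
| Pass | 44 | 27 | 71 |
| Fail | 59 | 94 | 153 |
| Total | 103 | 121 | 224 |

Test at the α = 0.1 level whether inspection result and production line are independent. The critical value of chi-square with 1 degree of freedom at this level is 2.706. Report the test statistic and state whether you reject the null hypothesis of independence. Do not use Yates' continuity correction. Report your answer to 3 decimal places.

10.700; reject H₀

Grand total N = 224.
Expected counts (row total × column total / N):
  Pass, Line 1: 71×103/224 = 32.6473
  Pass, Line 2: 71×121/224 = 38.3527
  Fail, Line 1: 153×103/224 = 70.3527
  Fail, Line 2: 153×121/224 = 82.6473
Contributions (O − E)²/E:
  (44 − 32.6473)²/32.6473 = 3.9478
  (27 − 38.3527)²/38.3527 = 3.3605
  (59 − 70.3527)²/70.3527 = 1.8320
  (94 − 82.6473)²/82.6473 = 1.5594
χ² = 3.9478 + 3.3605 + 1.8320 + 1.5594 = 10.700
df = (2−1)(2−1) = 1. Since 10.700 > 2.706, reject the null hypothesis of independence at α = 0.1.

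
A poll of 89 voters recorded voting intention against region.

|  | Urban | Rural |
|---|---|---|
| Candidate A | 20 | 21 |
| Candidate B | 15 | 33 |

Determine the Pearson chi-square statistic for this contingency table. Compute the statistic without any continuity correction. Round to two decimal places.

Row totals: 41, 48. Column totals: 35, 54. Grand total N = 89.
Expected counts (row total × column total / N):
  Candidate A, Urban: 41×35/89 = 16.124
  Candidate A, Rural: 41×54/89 = 24.876
  Candidate B, Urban: 48×35/89 = 18.876
  Candidate B, Rural: 48×54/89 = 29.124
Contributions (O − E)²/E:
  (20 − 16.124)²/16.124 = 0.9317
  (21 − 24.876)²/24.876 = 0.6039
  (15 − 18.876)²/18.876 = 0.7959
  (33 − 29.124)²/29.124 = 0.5158
χ² = 0.9317 + 0.6039 + 0.7959 + 0.5158 = 2.85

2.85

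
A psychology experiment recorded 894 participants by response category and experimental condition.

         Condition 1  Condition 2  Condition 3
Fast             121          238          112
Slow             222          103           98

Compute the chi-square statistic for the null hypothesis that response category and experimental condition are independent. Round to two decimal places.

81.78

Row totals: 471, 423. Column totals: 343, 341, 210. Grand total N = 894.
Expected counts (row total × column total / N):
  Fast, Condition 1: 471×343/894 = 180.708
  Fast, Condition 2: 471×341/894 = 179.654
  Fast, Condition 3: 471×210/894 = 110.638
  Slow, Condition 1: 423×343/894 = 162.292
  Slow, Condition 2: 423×341/894 = 161.346
  Slow, Condition 3: 423×210/894 = 99.362
Contributions (O − E)²/E:
  (121 − 180.708)²/180.708 = 19.7282
  (238 − 179.654)²/179.654 = 18.9490
  (112 − 110.638)²/110.638 = 0.0168
  (222 − 162.292)²/162.292 = 21.9669
  (103 − 161.346)²/161.346 = 21.0991
  (98 − 99.362)²/99.362 = 0.0187
χ² = 19.7282 + 18.9490 + 0.0168 + 21.9669 + 21.0991 + 0.0187 = 81.78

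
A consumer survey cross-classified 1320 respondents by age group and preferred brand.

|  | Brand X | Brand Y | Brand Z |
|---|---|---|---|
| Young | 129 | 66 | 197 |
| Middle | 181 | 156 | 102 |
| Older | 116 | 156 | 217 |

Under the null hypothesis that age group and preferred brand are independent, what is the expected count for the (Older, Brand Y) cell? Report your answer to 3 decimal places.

140.032

Row total (Older) = 489; column total (Brand Y) = 378; grand total N = 1320.
Expected count = (row total × column total) / N = 489 × 378 / 1320 = 140.032.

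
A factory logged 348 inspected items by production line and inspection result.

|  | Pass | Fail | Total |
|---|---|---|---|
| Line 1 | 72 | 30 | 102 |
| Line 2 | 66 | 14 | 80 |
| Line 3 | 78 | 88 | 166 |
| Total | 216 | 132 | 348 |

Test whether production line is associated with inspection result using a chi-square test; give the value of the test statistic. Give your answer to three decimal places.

Grand total N = 348.
Expected counts (row total × column total / N):
  Line 1, Pass: 102×216/348 = 63.3103
  Line 1, Fail: 102×132/348 = 38.6897
  Line 2, Pass: 80×216/348 = 49.6552
  Line 2, Fail: 80×132/348 = 30.3448
  Line 3, Pass: 166×216/348 = 103.0345
  Line 3, Fail: 166×132/348 = 62.9655
Contributions (O − E)²/E:
  (72 − 63.3103)²/63.3103 = 1.1927
  (30 − 38.6897)²/38.6897 = 1.9517
  (66 − 49.6552)²/49.6552 = 5.3802
  (14 − 30.3448)²/30.3448 = 8.8039
  (78 − 103.0345)²/103.0345 = 6.0827
  (88 − 62.9655)²/62.9655 = 9.9535
χ² = 1.1927 + 1.9517 + 5.3802 + 8.8039 + 6.0827 + 9.9535 = 33.365

33.365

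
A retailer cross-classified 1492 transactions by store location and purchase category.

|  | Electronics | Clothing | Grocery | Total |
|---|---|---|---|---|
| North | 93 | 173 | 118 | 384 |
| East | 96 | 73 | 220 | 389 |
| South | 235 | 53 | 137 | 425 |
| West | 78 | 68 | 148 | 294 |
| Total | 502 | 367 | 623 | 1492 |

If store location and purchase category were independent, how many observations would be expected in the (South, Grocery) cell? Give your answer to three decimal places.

Row total (South) = 425; column total (Grocery) = 623; grand total N = 1492.
Expected count = (row total × column total) / N = 425 × 623 / 1492 = 177.463.

177.463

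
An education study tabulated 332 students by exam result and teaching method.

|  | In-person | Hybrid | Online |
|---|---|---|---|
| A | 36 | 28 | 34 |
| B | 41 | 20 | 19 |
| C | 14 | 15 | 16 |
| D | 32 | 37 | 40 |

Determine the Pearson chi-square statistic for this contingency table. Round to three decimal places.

Row totals: 98, 80, 45, 109. Column totals: 123, 100, 109. Grand total N = 332.
Expected counts (row total × column total / N):
  A, In-person: 98×123/332 = 36.3072
  A, Hybrid: 98×100/332 = 29.5181
  A, Online: 98×109/332 = 32.1747
  B, In-person: 80×123/332 = 29.6386
  B, Hybrid: 80×100/332 = 24.0964
  B, Online: 80×109/332 = 26.2651
  C, In-person: 45×123/332 = 16.6717
  C, Hybrid: 45×100/332 = 13.5542
  C, Online: 45×109/332 = 14.7741
  D, In-person: 109×123/332 = 40.3825
  D, Hybrid: 109×100/332 = 32.8313
  D, Online: 109×109/332 = 35.7861
Contributions (O − E)²/E:
  (36 − 36.3072)²/36.3072 = 0.0026
  (28 − 29.5181)²/29.5181 = 0.0781
  (34 − 32.1747)²/32.1747 = 0.1036
  (41 − 29.6386)²/29.6386 = 4.3552
  (20 − 24.0964)²/24.0964 = 0.6964
  (19 − 26.2651)²/26.2651 = 2.0096
  (14 − 16.6717)²/16.6717 = 0.4281
  (15 − 13.5542)²/13.5542 = 0.1542
  (16 − 14.7741)²/14.7741 = 0.1017
  (32 − 40.3825)²/40.3825 = 1.7400
  (37 − 32.8313)²/32.8313 = 0.5293
  (40 − 35.7861)²/35.7861 = 0.4962
χ² = 0.0026 + 0.0781 + 0.1036 + 4.3552 + 0.6964 + 2.0096 + 0.4281 + 0.1542 + 0.1017 + 1.7400 + 0.5293 + 0.4962 = 10.695

10.695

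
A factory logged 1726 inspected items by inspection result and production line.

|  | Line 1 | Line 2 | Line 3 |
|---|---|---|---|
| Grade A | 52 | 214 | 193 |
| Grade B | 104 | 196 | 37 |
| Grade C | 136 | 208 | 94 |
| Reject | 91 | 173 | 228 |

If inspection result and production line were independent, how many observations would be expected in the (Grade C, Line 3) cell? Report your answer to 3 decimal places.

Row total (Grade C) = 438; column total (Line 3) = 552; grand total N = 1726.
Expected count = (row total × column total) / N = 438 × 552 / 1726 = 140.079.

140.079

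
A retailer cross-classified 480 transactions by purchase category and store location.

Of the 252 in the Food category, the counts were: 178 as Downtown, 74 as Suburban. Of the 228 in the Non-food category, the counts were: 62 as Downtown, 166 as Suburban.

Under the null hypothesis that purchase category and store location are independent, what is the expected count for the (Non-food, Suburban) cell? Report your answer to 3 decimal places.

Row total (Non-food) = 228; column total (Suburban) = 240; grand total N = 480.
Expected count = (row total × column total) / N = 228 × 240 / 480 = 114.000.

114.000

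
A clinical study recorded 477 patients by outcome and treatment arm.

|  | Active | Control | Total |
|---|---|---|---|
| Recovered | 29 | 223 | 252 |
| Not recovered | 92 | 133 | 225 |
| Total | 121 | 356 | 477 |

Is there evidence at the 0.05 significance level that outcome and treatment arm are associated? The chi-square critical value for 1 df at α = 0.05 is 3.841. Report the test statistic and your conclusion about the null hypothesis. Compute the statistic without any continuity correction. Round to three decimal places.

54.200; reject H₀

Grand total N = 477.
Expected counts (row total × column total / N):
  Recovered, Active: 252×121/477 = 63.9245
  Recovered, Control: 252×356/477 = 188.0755
  Not recovered, Active: 225×121/477 = 57.0755
  Not recovered, Control: 225×356/477 = 167.9245
Contributions (O − E)²/E:
  (29 − 63.9245)²/63.9245 = 19.0806
  (223 − 188.0755)²/188.0755 = 6.4853
  (92 − 57.0755)²/57.0755 = 21.3703
  (133 − 167.9245)²/167.9245 = 7.2635
χ² = 19.0806 + 6.4853 + 21.3703 + 7.2635 = 54.200
df = (2−1)(2−1) = 1. Since 54.200 > 3.841, reject the null hypothesis of independence at α = 0.05.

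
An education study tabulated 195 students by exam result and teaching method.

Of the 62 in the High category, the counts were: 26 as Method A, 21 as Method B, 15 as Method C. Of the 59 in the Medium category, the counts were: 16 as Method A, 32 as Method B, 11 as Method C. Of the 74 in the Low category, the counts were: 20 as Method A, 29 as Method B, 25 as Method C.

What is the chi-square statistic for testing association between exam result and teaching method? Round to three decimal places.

9.165

Row totals: 62, 59, 74. Column totals: 62, 82, 51. Grand total N = 195.
Expected counts (row total × column total / N):
  High, Method A: 62×62/195 = 19.71282
  High, Method B: 62×82/195 = 26.07179
  High, Method C: 62×51/195 = 16.21538
  Medium, Method A: 59×62/195 = 18.75897
  Medium, Method B: 59×82/195 = 24.81026
  Medium, Method C: 59×51/195 = 15.43077
  Low, Method A: 74×62/195 = 23.52821
  Low, Method B: 74×82/195 = 31.11795
  Low, Method C: 74×51/195 = 19.35385
Contributions (O − E)²/E:
  (26 − 19.71282)²/19.71282 = 2.0052
  (21 − 26.07179)²/26.07179 = 0.9866
  (15 − 16.21538)²/16.21538 = 0.0911
  (16 − 18.75897)²/18.75897 = 0.4058
  (32 − 24.81026)²/24.81026 = 2.0835
  (11 − 15.43077)²/15.43077 = 1.2722
  (20 − 23.52821)²/23.52821 = 0.5291
  (29 − 31.11795)²/31.11795 = 0.1442
  (25 − 19.35385)²/19.35385 = 1.6472
χ² = 2.0052 + 0.9866 + 0.0911 + 0.4058 + 2.0835 + 1.2722 + 0.5291 + 0.1442 + 1.6472 = 9.165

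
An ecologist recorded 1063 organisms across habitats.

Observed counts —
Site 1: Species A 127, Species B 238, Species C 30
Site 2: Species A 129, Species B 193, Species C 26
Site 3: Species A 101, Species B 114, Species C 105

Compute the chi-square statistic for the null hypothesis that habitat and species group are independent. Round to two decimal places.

Row totals: 395, 348, 320. Column totals: 357, 545, 161. Grand total N = 1063.
Expected counts (row total × column total / N):
  Site 1, Species A: 395×357/1063 = 132.658
  Site 1, Species B: 395×545/1063 = 202.516
  Site 1, Species C: 395×161/1063 = 59.826
  Site 2, Species A: 348×357/1063 = 116.873
  Site 2, Species B: 348×545/1063 = 178.420
  Site 2, Species C: 348×161/1063 = 52.707
  Site 3, Species A: 320×357/1063 = 107.469
  Site 3, Species B: 320×545/1063 = 164.064
  Site 3, Species C: 320×161/1063 = 48.467
Contributions (O − E)²/E:
  (127 − 132.658)²/132.658 = 0.2413
  (238 − 202.516)²/202.516 = 6.2174
  (30 − 59.826)²/59.826 = 14.8696
  (129 − 116.873)²/116.873 = 1.2583
  (193 − 178.420)²/178.420 = 1.1914
  (26 − 52.707)²/52.707 = 13.5326
  (101 − 107.469)²/107.469 = 0.3894
  (114 − 164.064)²/164.064 = 15.2770
  (105 − 48.467)²/48.467 = 65.9414
χ² = 0.2413 + 6.2174 + 14.8696 + 1.2583 + 1.1914 + 13.5326 + 0.3894 + 15.2770 + 65.9414 = 118.92

118.92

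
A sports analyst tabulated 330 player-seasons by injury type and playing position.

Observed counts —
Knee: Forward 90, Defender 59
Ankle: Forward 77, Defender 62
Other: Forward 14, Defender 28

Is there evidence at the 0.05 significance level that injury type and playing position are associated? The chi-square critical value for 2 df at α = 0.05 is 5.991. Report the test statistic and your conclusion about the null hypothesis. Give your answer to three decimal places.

9.723; reject H₀

Row totals: 149, 139, 42. Column totals: 181, 149. Grand total N = 330.
Expected counts (row total × column total / N):
  Knee, Forward: 149×181/330 = 81.72424
  Knee, Defender: 149×149/330 = 67.27576
  Ankle, Forward: 139×181/330 = 76.23939
  Ankle, Defender: 139×149/330 = 62.76061
  Other, Forward: 42×181/330 = 23.03636
  Other, Defender: 42×149/330 = 18.96364
Contributions (O − E)²/E:
  (90 − 81.72424)²/81.72424 = 0.8380
  (59 − 67.27576)²/67.27576 = 1.0180
  (77 − 76.23939)²/76.23939 = 0.0076
  (62 − 62.76061)²/62.76061 = 0.0092
  (14 − 23.03636)²/23.03636 = 3.5446
  (28 − 18.96364)²/18.96364 = 4.3059
χ² = 0.8380 + 1.0180 + 0.0076 + 0.0092 + 3.5446 + 4.3059 = 9.723
df = (3−1)(2−1) = 2. Since 9.723 > 5.991, reject the null hypothesis of independence at α = 0.05.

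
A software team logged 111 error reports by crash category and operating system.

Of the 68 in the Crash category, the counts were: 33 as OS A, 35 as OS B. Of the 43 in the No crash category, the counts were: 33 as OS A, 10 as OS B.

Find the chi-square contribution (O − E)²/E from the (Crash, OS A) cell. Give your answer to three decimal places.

1.366

Row total (Crash) = 68; column total (OS A) = 66; N = 111.
Expected count E = 68 × 66 / 111 = 40.43243.
Contribution = (O − E)²/E = (33 − 40.43243)² / 40.43243 = 1.366.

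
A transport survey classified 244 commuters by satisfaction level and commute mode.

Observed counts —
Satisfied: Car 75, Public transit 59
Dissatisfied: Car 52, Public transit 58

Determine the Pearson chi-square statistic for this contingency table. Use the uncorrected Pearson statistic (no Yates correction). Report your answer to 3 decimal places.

Row totals: 134, 110. Column totals: 127, 117. Grand total N = 244.
Expected counts (row total × column total / N):
  Satisfied, Car: 134×127/244 = 69.7459
  Satisfied, Public transit: 134×117/244 = 64.2541
  Dissatisfied, Car: 110×127/244 = 57.2541
  Dissatisfied, Public transit: 110×117/244 = 52.7459
Contributions (O − E)²/E:
  (75 − 69.7459)²/69.7459 = 0.3958
  (59 − 64.2541)²/64.2541 = 0.4296
  (52 − 57.2541)²/57.2541 = 0.4822
  (58 − 52.7459)²/52.7459 = 0.5234
χ² = 0.3958 + 0.4296 + 0.4822 + 0.5234 = 1.831

1.831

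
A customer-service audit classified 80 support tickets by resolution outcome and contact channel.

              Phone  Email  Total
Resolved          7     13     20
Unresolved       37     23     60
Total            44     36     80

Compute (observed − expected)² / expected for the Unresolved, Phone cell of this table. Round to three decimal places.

Row total (Unresolved) = 60; column total (Phone) = 44; N = 80.
Expected count E = 60 × 44 / 80 = 33.0000.
Contribution = (O − E)²/E = (37 − 33.0000)² / 33.0000 = 0.485.

0.485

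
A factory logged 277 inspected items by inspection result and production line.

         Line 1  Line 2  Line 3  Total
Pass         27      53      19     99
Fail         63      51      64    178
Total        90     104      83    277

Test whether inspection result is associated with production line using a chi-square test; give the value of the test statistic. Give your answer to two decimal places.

Grand total N = 277.
Expected counts (row total × column total / N):
  Pass, Line 1: 99×90/277 = 32.166
  Pass, Line 2: 99×104/277 = 37.170
  Pass, Line 3: 99×83/277 = 29.664
  Fail, Line 1: 178×90/277 = 57.834
  Fail, Line 2: 178×104/277 = 66.830
  Fail, Line 3: 178×83/277 = 53.336
Contributions (O − E)²/E:
  (27 − 32.166)²/32.166 = 0.8297
  (53 − 37.170)²/37.170 = 6.7417
  (19 − 29.664)²/29.664 = 3.8336
  (63 − 57.834)²/57.834 = 0.4615
  (51 − 66.830)²/66.830 = 3.7496
  (64 − 53.336)²/53.336 = 2.1322
χ² = 0.8297 + 6.7417 + 3.8336 + 0.4615 + 3.7496 + 2.1322 = 17.75

17.75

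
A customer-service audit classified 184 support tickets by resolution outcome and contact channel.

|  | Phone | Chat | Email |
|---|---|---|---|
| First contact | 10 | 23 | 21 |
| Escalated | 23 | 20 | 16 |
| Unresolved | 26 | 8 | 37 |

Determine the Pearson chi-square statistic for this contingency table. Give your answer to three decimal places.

21.525

Row totals: 54, 59, 71. Column totals: 59, 51, 74. Grand total N = 184.
Expected counts (row total × column total / N):
  First contact, Phone: 54×59/184 = 17.3152
  First contact, Chat: 54×51/184 = 14.9674
  First contact, Email: 54×74/184 = 21.7174
  Escalated, Phone: 59×59/184 = 18.9185
  Escalated, Chat: 59×51/184 = 16.3533
  Escalated, Email: 59×74/184 = 23.7283
  Unresolved, Phone: 71×59/184 = 22.7663
  Unresolved, Chat: 71×51/184 = 19.6793
  Unresolved, Email: 71×74/184 = 28.5543
Contributions (O − E)²/E:
  (10 − 17.3152)²/17.3152 = 3.0905
  (23 − 14.9674)²/14.9674 = 4.3109
  (21 − 21.7174)²/21.7174 = 0.0237
  (23 − 18.9185)²/18.9185 = 0.8805
  (20 − 16.3533)²/16.3533 = 0.8132
  (16 − 23.7283)²/23.7283 = 2.5171
  (26 − 22.7663)²/22.7663 = 0.4593
  (8 − 19.6793)²/19.6793 = 6.9314
  (37 − 28.5543)²/28.5543 = 2.4980
χ² = 3.0905 + 4.3109 + 0.0237 + 0.8805 + 0.8132 + 2.5171 + 0.4593 + 6.9314 + 2.4980 = 21.525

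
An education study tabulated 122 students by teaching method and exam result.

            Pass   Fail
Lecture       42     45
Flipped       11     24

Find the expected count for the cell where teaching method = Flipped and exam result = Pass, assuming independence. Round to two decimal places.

15.20

Row total (Flipped) = 35; column total (Pass) = 53; grand total N = 122.
Expected count = (row total × column total) / N = 35 × 53 / 122 = 15.20.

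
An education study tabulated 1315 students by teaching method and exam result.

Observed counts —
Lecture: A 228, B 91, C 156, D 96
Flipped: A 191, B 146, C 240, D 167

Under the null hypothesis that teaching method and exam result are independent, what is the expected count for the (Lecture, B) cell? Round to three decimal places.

102.910

Row total (Lecture) = 571; column total (B) = 237; grand total N = 1315.
Expected count = (row total × column total) / N = 571 × 237 / 1315 = 102.910.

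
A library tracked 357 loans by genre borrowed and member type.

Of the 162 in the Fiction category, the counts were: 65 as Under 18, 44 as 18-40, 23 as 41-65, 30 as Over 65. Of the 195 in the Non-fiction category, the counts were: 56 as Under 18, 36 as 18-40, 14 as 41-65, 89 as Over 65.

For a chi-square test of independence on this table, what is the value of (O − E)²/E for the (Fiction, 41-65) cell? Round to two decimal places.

Row total (Fiction) = 162; column total (41-65) = 37; N = 357.
Expected count E = 162 × 37 / 357 = 16.7899.
Contribution = (O − E)²/E = (23 − 16.7899)² / 16.7899 = 2.30.

2.30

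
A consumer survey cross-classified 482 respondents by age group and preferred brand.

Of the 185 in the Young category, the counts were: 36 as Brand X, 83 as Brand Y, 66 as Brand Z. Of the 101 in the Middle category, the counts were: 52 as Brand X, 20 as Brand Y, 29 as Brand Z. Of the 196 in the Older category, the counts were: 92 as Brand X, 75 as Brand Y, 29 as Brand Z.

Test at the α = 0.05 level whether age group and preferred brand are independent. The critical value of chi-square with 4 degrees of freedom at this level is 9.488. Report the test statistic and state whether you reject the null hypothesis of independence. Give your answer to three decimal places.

Row totals: 185, 101, 196. Column totals: 180, 178, 124. Grand total N = 482.
Expected counts (row total × column total / N):
  Young, Brand X: 185×180/482 = 69.0871
  Young, Brand Y: 185×178/482 = 68.3195
  Young, Brand Z: 185×124/482 = 47.5934
  Middle, Brand X: 101×180/482 = 37.7178
  Middle, Brand Y: 101×178/482 = 37.2988
  Middle, Brand Z: 101×124/482 = 25.9834
  Older, Brand X: 196×180/482 = 73.1950
  Older, Brand Y: 196×178/482 = 72.3817
  Older, Brand Z: 196×124/482 = 50.4232
Contributions (O − E)²/E:
  (36 − 69.0871)²/69.0871 = 15.8460
  (83 − 68.3195)²/68.3195 = 3.1545
  (66 − 47.5934)²/47.5934 = 7.1187
  (52 − 37.7178)²/37.7178 = 5.4081
  (20 − 37.2988)²/37.2988 = 8.0230
  (29 − 25.9834)²/25.9834 = 0.3502
  (92 − 73.1950)²/73.1950 = 4.8313
  (75 − 72.3817)²/72.3817 = 0.0947
  (29 − 50.4232)²/50.4232 = 9.1020
χ² = 15.8460 + 3.1545 + 7.1187 + 5.4081 + 8.0230 + 0.3502 + 4.8313 + 0.0947 + 9.1020 = 53.929
df = (3−1)(3−1) = 4. Since 53.929 > 9.488, reject the null hypothesis of independence at α = 0.05.

53.929; reject H₀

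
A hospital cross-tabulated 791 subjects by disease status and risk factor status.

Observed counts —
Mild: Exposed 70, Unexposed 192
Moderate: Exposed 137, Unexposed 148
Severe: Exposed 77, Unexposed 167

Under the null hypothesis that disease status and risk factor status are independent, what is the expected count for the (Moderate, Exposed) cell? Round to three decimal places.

Row total (Moderate) = 285; column total (Exposed) = 284; grand total N = 791.
Expected count = (row total × column total) / N = 285 × 284 / 791 = 102.326.

102.326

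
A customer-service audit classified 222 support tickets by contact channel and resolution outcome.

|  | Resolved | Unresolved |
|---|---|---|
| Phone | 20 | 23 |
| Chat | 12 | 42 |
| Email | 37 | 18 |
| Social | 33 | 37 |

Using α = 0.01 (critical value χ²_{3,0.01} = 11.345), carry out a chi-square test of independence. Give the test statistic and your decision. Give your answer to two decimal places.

Row totals: 43, 54, 55, 70. Column totals: 102, 120. Grand total N = 222.
Expected counts (row total × column total / N):
  Phone, Resolved: 43×102/222 = 19.757
  Phone, Unresolved: 43×120/222 = 23.243
  Chat, Resolved: 54×102/222 = 24.811
  Chat, Unresolved: 54×120/222 = 29.189
  Email, Resolved: 55×102/222 = 25.270
  Email, Unresolved: 55×120/222 = 29.730
  Social, Resolved: 70×102/222 = 32.162
  Social, Unresolved: 70×120/222 = 37.838
Contributions (O − E)²/E:
  (20 − 19.757)²/19.757 = 0.0030
  (23 − 23.243)²/23.243 = 0.0025
  (12 − 24.811)²/24.811 = 6.6149
  (42 − 29.189)²/29.189 = 5.6227
  (37 − 25.270)²/25.270 = 5.4449
  (18 − 29.730)²/29.730 = 4.6281
  (33 − 32.162)²/32.162 = 0.0218
  (37 − 37.838)²/37.838 = 0.0186
χ² = 0.0030 + 0.0025 + 6.6149 + 5.6227 + 5.4449 + 4.6281 + 0.0218 + 0.0186 = 22.36
df = (4−1)(2−1) = 3. Since 22.36 > 11.345, reject the null hypothesis of independence at α = 0.01.

22.36; reject H₀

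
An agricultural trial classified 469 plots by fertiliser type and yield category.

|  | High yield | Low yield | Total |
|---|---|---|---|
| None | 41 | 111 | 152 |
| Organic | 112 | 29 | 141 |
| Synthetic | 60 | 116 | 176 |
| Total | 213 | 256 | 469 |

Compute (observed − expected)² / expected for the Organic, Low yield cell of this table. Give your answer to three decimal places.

29.891

Row total (Organic) = 141; column total (Low yield) = 256; N = 469.
Expected count E = 141 × 256 / 469 = 76.9638.
Contribution = (O − E)²/E = (29 − 76.9638)² / 76.9638 = 29.891.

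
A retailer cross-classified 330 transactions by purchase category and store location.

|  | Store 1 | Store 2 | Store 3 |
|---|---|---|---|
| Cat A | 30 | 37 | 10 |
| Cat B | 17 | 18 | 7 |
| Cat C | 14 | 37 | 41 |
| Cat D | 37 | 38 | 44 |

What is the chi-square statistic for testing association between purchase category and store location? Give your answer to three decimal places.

31.458

Row totals: 77, 42, 92, 119. Column totals: 98, 130, 102. Grand total N = 330.
Expected counts (row total × column total / N):
  Cat A, Store 1: 77×98/330 = 22.86667
  Cat A, Store 2: 77×130/330 = 30.33333
  Cat A, Store 3: 77×102/330 = 23.80000
  Cat B, Store 1: 42×98/330 = 12.47273
  Cat B, Store 2: 42×130/330 = 16.54545
  Cat B, Store 3: 42×102/330 = 12.98182
  Cat C, Store 1: 92×98/330 = 27.32121
  Cat C, Store 2: 92×130/330 = 36.24242
  Cat C, Store 3: 92×102/330 = 28.43636
  Cat D, Store 1: 119×98/330 = 35.33939
  Cat D, Store 2: 119×130/330 = 46.87879
  Cat D, Store 3: 119×102/330 = 36.78182
Contributions (O − E)²/E:
  (30 − 22.86667)²/22.86667 = 2.2253
  (37 − 30.33333)²/30.33333 = 1.4652
  (10 − 23.80000)²/23.80000 = 8.0017
  (17 − 12.47273)²/12.47273 = 1.6433
  (18 − 16.54545)²/16.54545 = 0.1279
  (7 − 12.98182)²/12.98182 = 2.7563
  (14 − 27.32121)²/27.32121 = 6.4951
  (37 − 36.24242)²/36.24242 = 0.0158
  (41 − 28.43636)²/28.43636 = 5.5508
  (37 − 35.33939)²/35.33939 = 0.0780
  (38 − 46.87879)²/46.87879 = 1.6816
  (44 − 36.78182)²/36.78182 = 1.4165
χ² = 2.2253 + 1.4652 + 8.0017 + 1.6433 + 0.1279 + 2.7563 + 6.4951 + 0.0158 + 5.5508 + 0.0780 + 1.6816 + 1.4165 = 31.458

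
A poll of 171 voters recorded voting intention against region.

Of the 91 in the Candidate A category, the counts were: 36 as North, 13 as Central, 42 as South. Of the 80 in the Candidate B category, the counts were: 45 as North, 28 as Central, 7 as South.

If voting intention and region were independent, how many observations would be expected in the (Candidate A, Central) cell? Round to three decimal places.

Row total (Candidate A) = 91; column total (Central) = 41; grand total N = 171.
Expected count = (row total × column total) / N = 91 × 41 / 171 = 21.819.

21.819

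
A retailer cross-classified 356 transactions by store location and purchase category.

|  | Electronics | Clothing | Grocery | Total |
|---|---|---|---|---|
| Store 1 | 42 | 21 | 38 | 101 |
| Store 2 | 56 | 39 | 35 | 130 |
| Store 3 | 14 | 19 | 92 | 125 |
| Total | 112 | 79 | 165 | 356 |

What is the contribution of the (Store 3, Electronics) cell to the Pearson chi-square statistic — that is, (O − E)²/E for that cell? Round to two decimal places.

Row total (Store 3) = 125; column total (Electronics) = 112; N = 356.
Expected count E = 125 × 112 / 356 = 39.326.
Contribution = (O − E)²/E = (14 − 39.326)² / 39.326 = 16.31.

16.31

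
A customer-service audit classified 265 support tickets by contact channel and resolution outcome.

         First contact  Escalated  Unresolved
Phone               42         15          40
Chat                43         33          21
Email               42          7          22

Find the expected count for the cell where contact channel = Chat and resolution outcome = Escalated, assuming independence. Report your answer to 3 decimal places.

20.132

Row total (Chat) = 97; column total (Escalated) = 55; grand total N = 265.
Expected count = (row total × column total) / N = 97 × 55 / 265 = 20.132.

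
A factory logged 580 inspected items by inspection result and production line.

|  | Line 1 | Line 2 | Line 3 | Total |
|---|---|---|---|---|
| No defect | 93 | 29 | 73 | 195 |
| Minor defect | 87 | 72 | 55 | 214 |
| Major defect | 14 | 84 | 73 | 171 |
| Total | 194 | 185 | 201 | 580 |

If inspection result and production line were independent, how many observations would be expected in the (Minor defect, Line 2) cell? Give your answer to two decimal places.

Row total (Minor defect) = 214; column total (Line 2) = 185; grand total N = 580.
Expected count = (row total × column total) / N = 214 × 185 / 580 = 68.26.

68.26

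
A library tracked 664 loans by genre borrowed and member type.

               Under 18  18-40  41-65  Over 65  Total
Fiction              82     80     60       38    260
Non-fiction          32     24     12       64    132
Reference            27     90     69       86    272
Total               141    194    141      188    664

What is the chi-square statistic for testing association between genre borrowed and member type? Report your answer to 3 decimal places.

86.072

Grand total N = 664.
Expected counts (row total × column total / N):
  Fiction, Under 18: 260×141/664 = 55.2108
  Fiction, 18-40: 260×194/664 = 75.9639
  Fiction, 41-65: 260×141/664 = 55.2108
  Fiction, Over 65: 260×188/664 = 73.6145
  Non-fiction, Under 18: 132×141/664 = 28.0301
  Non-fiction, 18-40: 132×194/664 = 38.5663
  Non-fiction, 41-65: 132×141/664 = 28.0301
  Non-fiction, Over 65: 132×188/664 = 37.3735
  Reference, Under 18: 272×141/664 = 57.7590
  Reference, 18-40: 272×194/664 = 79.4699
  Reference, 41-65: 272×141/664 = 57.7590
  Reference, Over 65: 272×188/664 = 77.0120
Contributions (O − E)²/E:
  (82 − 55.2108)²/55.2108 = 12.9986
  (80 − 75.9639)²/75.9639 = 0.2144
  (60 − 55.2108)²/55.2108 = 0.4154
  (38 − 73.6145)²/73.6145 = 17.2302
  (32 − 28.0301)²/28.0301 = 0.5623
  (24 − 38.5663)²/38.5663 = 5.5016
  (12 − 28.0301)²/28.0301 = 9.1674
  (64 − 37.3735)²/37.3735 = 18.9699
  (27 − 57.7590)²/57.7590 = 16.3804
  (90 − 79.4699)²/79.4699 = 1.3953
  (69 − 57.7590)²/57.7590 = 2.1877
  (86 − 77.0120)²/77.0120 = 1.0490
χ² = 12.9986 + 0.2144 + 0.4154 + 17.2302 + 0.5623 + 5.5016 + 9.1674 + 18.9699 + 16.3804 + 1.3953 + 2.1877 + 1.0490 = 86.072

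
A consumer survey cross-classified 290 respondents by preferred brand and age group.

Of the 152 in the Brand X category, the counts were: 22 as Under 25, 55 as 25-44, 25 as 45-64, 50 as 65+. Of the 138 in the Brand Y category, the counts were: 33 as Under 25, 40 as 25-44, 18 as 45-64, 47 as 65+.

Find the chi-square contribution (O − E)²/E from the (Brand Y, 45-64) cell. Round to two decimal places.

0.30

Row total (Brand Y) = 138; column total (45-64) = 43; N = 290.
Expected count E = 138 × 43 / 290 = 20.462.
Contribution = (O − E)²/E = (18 − 20.462)² / 20.462 = 0.30.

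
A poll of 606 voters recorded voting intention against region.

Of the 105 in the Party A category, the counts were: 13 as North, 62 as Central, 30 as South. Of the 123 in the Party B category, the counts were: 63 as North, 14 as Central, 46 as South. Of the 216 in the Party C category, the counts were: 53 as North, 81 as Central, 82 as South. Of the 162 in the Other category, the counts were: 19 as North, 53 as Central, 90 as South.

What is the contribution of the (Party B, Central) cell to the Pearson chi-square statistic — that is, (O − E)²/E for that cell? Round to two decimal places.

Row total (Party B) = 123; column total (Central) = 210; N = 606.
Expected count E = 123 × 210 / 606 = 42.6238.
Contribution = (O − E)²/E = (14 − 42.6238)² / 42.6238 = 19.22.

19.22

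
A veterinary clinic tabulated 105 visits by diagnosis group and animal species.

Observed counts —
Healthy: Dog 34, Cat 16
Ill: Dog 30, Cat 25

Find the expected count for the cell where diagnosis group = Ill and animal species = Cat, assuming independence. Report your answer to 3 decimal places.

Row total (Ill) = 55; column total (Cat) = 41; grand total N = 105.
Expected count = (row total × column total) / N = 55 × 41 / 105 = 21.476.

21.476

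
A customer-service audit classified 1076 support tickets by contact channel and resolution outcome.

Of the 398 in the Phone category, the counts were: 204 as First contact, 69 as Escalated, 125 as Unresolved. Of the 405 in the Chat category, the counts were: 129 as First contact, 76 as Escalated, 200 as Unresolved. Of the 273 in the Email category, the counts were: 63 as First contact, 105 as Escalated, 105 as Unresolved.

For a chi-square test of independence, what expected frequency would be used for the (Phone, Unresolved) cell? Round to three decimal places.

Row total (Phone) = 398; column total (Unresolved) = 430; grand total N = 1076.
Expected count = (row total × column total) / N = 398 × 430 / 1076 = 159.052.

159.052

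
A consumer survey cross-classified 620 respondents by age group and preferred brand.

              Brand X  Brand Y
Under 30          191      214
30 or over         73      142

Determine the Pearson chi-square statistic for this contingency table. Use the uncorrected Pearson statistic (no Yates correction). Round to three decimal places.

Row totals: 405, 215. Column totals: 264, 356. Grand total N = 620.
Expected counts (row total × column total / N):
  Under 30, Brand X: 405×264/620 = 172.4516
  Under 30, Brand Y: 405×356/620 = 232.5484
  30 or over, Brand X: 215×264/620 = 91.5484
  30 or over, Brand Y: 215×356/620 = 123.4516
Contributions (O − E)²/E:
  (191 − 172.4516)²/172.4516 = 1.9950
  (214 − 232.5484)²/232.5484 = 1.4794
  (73 − 91.5484)²/91.5484 = 3.7580
  (142 − 123.4516)²/123.4516 = 2.7869
χ² = 1.9950 + 1.4794 + 3.7580 + 2.7869 = 10.019

10.019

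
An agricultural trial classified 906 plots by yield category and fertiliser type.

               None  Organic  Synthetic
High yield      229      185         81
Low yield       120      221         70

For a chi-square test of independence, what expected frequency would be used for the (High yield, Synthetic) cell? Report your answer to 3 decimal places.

82.500

Row total (High yield) = 495; column total (Synthetic) = 151; grand total N = 906.
Expected count = (row total × column total) / N = 495 × 151 / 906 = 82.500.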